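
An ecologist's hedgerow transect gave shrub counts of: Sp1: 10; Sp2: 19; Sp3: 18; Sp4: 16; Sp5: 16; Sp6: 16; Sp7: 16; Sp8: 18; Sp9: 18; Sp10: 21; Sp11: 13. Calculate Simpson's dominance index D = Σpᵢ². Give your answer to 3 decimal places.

0.094

Total N = 10+19+18+16+16+16+16+18+18+21+13 = 181, so the proportions are 0.05525, 0.10497, 0.09945, 0.0884, 0.0884, 0.0884, 0.0884, 0.09945, 0.09945, 0.11602, 0.07182 (working shown to 5 dp, full precision carried).
D = 0.05525² + 0.10497² + 0.09945² + 0.0884² + 0.0884² + 0.0884² + 0.0884² + 0.09945² + 0.09945² + 0.11602² + 0.07182² = 0.00305 + 0.01102 + 0.00989 + 0.00781 + 0.00781 + 0.00781 + 0.00781 + 0.00989 + 0.00989 + 0.01346 + 0.00516 = 0.09362.
To 3 decimal places, D = 0.094.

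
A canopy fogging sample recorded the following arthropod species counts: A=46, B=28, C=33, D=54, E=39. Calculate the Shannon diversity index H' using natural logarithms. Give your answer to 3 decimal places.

1.583

Total N = 46+28+33+54+39 = 200, so the proportions are 0.23, 0.14, 0.165, 0.27, 0.195 (working shown to 5 dp, full precision carried).
Each pᵢ ln pᵢ term: 0.23×(-1.46968)=-0.33803, 0.14×(-1.96611)=-0.27526, 0.165×(-1.80181)=-0.29730, 0.27×(-1.30933)=-0.35352, 0.195×(-1.63476)=-0.31878.
Sum = -1.58288, so H' = 1.583.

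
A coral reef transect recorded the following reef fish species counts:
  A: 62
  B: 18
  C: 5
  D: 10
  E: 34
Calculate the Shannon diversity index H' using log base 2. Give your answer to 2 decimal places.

Total N = 62+18+5+10+34 = 129, so the proportions are 0.4806, 0.1395, 0.0388, 0.0775, 0.2636 (working shown to 4 dp, full precision carried).
Each pᵢ log₂ pᵢ term: 0.4806×(-1.0570)=-0.5080, 0.1395×(-2.8413)=-0.3965, 0.0388×(-4.6893)=-0.1818, 0.0775×(-3.6893)=-0.2860, 0.2636×(-1.9238)=-0.5070.
Sum = -1.8793, so H' = 1.88.

1.88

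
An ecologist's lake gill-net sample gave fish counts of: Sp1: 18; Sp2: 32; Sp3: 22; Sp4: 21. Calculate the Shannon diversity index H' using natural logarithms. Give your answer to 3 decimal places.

1.362

Total N = 18+32+22+21 = 93, so the proportions are 0.19355, 0.34409, 0.23656, 0.22581 (working shown to 5 dp, full precision carried).
Each pᵢ ln pᵢ term: 0.19355×(-1.64223)=-0.31785, 0.34409×(-1.06686)=-0.36709, 0.23656×(-1.44156)=-0.34101, 0.22581×(-1.48808)=-0.33602.
Sum = -1.36197, so H' = 1.362.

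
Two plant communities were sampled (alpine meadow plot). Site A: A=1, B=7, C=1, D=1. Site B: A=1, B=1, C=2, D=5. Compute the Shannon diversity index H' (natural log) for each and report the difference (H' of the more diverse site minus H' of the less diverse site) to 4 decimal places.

Site A: N=10, proportions 0.1, 0.7, 0.1, 0.1, giving H' = 0.940448 (working shown to 6 dp, full precision carried).
Site B: N=9, proportions 0.111111, 0.111111, 0.222222, 0.555556, giving H' = 1.149060.
Difference = |0.940448 − 1.149060| = 0.208612, i.e. 0.2086 to 4 decimal places.

0.2086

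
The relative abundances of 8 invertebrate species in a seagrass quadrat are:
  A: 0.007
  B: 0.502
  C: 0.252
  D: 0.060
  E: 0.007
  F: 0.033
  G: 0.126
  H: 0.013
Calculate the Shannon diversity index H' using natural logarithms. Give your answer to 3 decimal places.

1.362

Each pᵢ ln pᵢ term (working shown to 5 dp, full precision carried): 0.007×(-4.96185)=-0.03473, 0.502×(-0.68916)=-0.34596, 0.252×(-1.37833)=-0.34734, 0.06×(-2.81341)=-0.16880, 0.007×(-4.96185)=-0.03473, 0.033×(-3.41125)=-0.11257, 0.126×(-2.07147)=-0.26101, 0.013×(-4.34281)=-0.05646.
Sum = -1.36160, so H' = 1.362.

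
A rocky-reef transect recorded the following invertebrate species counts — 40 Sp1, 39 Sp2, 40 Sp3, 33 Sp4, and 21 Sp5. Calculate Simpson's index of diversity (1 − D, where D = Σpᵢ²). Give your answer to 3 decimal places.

Total N = 40+39+40+33+21 = 173, so the proportions are 0.23121, 0.22543, 0.23121, 0.19075, 0.12139 (working shown to 5 dp, full precision carried).
D = 0.23121² + 0.22543² + 0.23121² + 0.19075² + 0.12139² = 0.05346 + 0.05082 + 0.05346 + 0.03639 + 0.01473 = 0.20886.
So 1 − D = 0.79114, i.e. 0.791 to 3 decimal places.

0.791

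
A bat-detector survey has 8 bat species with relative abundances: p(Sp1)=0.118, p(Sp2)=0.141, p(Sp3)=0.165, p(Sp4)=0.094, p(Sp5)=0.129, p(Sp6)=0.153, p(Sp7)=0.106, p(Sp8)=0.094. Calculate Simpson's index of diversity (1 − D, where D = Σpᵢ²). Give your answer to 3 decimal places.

0.870

D = 0.118² + 0.141² + 0.165² + 0.094² + 0.129² + 0.153² + 0.106² + 0.094² = 0.01392 + 0.01988 + 0.02723 + 0.00884 + 0.01664 + 0.02341 + 0.01124 + 0.00884 = 0.12999 (working shown to 5 dp, full precision carried).
So 1 − D = 0.87001, i.e. 0.870 to 3 decimal places.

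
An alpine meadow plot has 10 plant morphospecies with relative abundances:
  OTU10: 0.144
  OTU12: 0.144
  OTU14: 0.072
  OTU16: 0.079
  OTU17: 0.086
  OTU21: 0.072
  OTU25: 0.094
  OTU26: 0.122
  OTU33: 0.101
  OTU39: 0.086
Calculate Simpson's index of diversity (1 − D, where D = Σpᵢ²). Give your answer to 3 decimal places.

D = 0.144² + 0.144² + 0.072² + 0.079² + 0.086² + 0.072² + 0.094² + 0.122² + 0.101² + 0.086² = 0.02074 + 0.02074 + 0.00518 + 0.00624 + 0.00740 + 0.00518 + 0.00884 + 0.01488 + 0.01020 + 0.00740 = 0.10679 (working shown to 5 dp, full precision carried).
So 1 − D = 0.89321, i.e. 0.893 to 3 decimal places.

0.893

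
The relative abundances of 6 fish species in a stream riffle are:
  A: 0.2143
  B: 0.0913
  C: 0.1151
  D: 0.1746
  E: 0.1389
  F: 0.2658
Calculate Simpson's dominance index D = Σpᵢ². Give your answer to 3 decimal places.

D = 0.2143² + 0.0913² + 0.1151² + 0.1746² + 0.1389² + 0.2658² = 0.04592 + 0.00834 + 0.01325 + 0.03049 + 0.01929 + 0.07065 = 0.18794 (working shown to 5 dp, full precision carried).
To 3 decimal places, D = 0.188.

0.188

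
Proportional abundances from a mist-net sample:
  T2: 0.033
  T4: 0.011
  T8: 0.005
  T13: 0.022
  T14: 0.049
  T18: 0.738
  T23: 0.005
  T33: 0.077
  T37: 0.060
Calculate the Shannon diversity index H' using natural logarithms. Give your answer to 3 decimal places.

Each pᵢ ln pᵢ term (working shown to 5 dp, full precision carried): 0.033×(-3.41125)=-0.11257, 0.011×(-4.50986)=-0.04961, 0.005×(-5.29832)=-0.02649, 0.022×(-3.81671)=-0.08397, 0.049×(-3.01593)=-0.14778, 0.738×(-0.30381)=-0.22421, 0.005×(-5.29832)=-0.02649, 0.077×(-2.56395)=-0.19742, 0.06×(-2.81341)=-0.16880.
Sum = -1.03735, so H' = 1.037.

1.037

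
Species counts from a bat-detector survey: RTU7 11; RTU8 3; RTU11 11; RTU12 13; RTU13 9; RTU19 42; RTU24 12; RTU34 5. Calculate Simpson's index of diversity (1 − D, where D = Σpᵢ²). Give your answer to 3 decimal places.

0.783

Total N = 11+3+11+13+9+42+12+5 = 106, so the proportions are 0.10377, 0.0283, 0.10377, 0.12264, 0.08491, 0.39623, 0.11321, 0.04717 (working shown to 5 dp, full precision carried).
D = 0.10377² + 0.0283² + 0.10377² + 0.12264² + 0.08491² + 0.39623² + 0.11321² + 0.04717² = 0.01077 + 0.00080 + 0.01077 + 0.01504 + 0.00721 + 0.15700 + 0.01282 + 0.00222 = 0.21663.
So 1 − D = 0.78337, i.e. 0.783 to 3 decimal places.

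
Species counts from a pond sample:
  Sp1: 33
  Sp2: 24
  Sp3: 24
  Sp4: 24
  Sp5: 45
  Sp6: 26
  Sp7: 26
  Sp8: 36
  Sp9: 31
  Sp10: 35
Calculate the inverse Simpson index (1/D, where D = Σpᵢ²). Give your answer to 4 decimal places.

9.5511

Total N = 33+24+24+24+45+26+26+36+31+35 = 304, so the proportions are 0.10855263, 0.07894737, 0.07894737, 0.07894737, 0.14802632, 0.08552632, 0.08552632, 0.11842105, 0.10197368, 0.11513158 (working shown to 8 dp, full precision carried).
D = 0.10855263² + 0.07894737² + 0.07894737² + 0.07894737² + 0.14802632² + 0.08552632² + 0.08552632² + 0.11842105² + 0.10197368² + 0.11513158² = 0.01178367 + 0.00623269 + 0.00623269 + 0.00623269 + 0.02191179 + 0.00731475 + 0.00731475 + 0.01402355 + 0.01039863 + 0.01325528 = 0.10470048.
So 1/D = 9.551054, i.e. 9.5511 to 4 decimal places.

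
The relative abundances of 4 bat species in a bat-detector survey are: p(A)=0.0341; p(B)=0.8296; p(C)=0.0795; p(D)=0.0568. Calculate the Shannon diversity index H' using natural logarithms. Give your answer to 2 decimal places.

Each pᵢ ln pᵢ term (working shown to 4 dp, full precision carried): 0.0341×(-3.3785)=-0.1152, 0.8296×(-0.1868)=-0.1550, 0.0795×(-2.5320)=-0.2013, 0.0568×(-2.8682)=-0.1629.
Sum = -0.6344, so H' = 0.63.

0.63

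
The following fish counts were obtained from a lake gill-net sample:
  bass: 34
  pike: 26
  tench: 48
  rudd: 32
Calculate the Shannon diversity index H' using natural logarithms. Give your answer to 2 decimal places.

1.36

Total N = 34+26+48+32 = 140, so the proportions are 0.2429, 0.1857, 0.3429, 0.2286 (working shown to 4 dp, full precision carried).
Each pᵢ ln pᵢ term: 0.2429×(-1.4153)=-0.3437, 0.1857×(-1.6835)=-0.3127, 0.3429×(-1.0704)=-0.3670, 0.2286×(-1.4759)=-0.3374.
Sum = -1.3607, so H' = 1.36.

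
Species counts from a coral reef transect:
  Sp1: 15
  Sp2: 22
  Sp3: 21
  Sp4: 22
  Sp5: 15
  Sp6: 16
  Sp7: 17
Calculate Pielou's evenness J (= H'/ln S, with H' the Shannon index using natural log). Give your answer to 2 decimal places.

Total N = 15+22+21+22+15+16+17 = 128, so the proportions are 0.1172, 0.1719, 0.1641, 0.1719, 0.1172, 0.125, 0.1328 (working shown to 4 dp, full precision carried).
H' = −Σ pᵢ ln pᵢ = −((-0.2512) + (-0.3027) + (-0.2965) + (-0.3027) + (-0.2512) + (-0.2599) + (-0.2681)) = 1.9324.
With S = 7 species, ln S = 1.9459, so J = 1.9324/1.9459 = 0.9931, i.e. 0.99 to 2 decimal places.

0.99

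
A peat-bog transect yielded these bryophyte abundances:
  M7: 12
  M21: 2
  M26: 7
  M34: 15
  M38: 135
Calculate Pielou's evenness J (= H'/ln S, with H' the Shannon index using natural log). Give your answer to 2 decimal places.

Total N = 12+2+7+15+135 = 171, so the proportions are 0.0702, 0.0117, 0.0409, 0.0877, 0.7895 (working shown to 4 dp, full precision carried).
H' = −Σ pᵢ ln pᵢ = −((-0.1864) + (-0.0520) + (-0.1308) + (-0.2135) + (-0.1866)) = 0.7694.
With S = 5 species, ln S = 1.6094, so J = 0.7694/1.6094 = 0.4780, i.e. 0.48 to 2 decimal places.

0.48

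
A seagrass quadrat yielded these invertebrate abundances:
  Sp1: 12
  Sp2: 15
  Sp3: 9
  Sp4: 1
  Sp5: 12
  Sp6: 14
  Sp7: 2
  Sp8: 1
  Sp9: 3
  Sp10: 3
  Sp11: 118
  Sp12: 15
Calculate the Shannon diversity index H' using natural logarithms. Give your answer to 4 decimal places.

Total N = 12+15+9+1+12+14+2+1+3+3+118+15 = 205, so the proportions are 0.058537, 0.073171, 0.043902, 0.004878, 0.058537, 0.068293, 0.009756, 0.004878, 0.014634, 0.014634, 0.57561, 0.073171 (working shown to 6 dp, full precision carried).
Each pᵢ ln pᵢ term: 0.058537×(-2.838103)=-0.166133, 0.073171×(-2.614960)=-0.191339, 0.043902×(-3.125785)=-0.137230, 0.004878×(-5.323010)=-0.025966, 0.058537×(-2.838103)=-0.166133, 0.068293×(-2.683953)=-0.183294, 0.009756×(-4.629863)=-0.045169, 0.004878×(-5.323010)=-0.025966, 0.014634×(-4.224398)=-0.061820, 0.014634×(-4.224398)=-0.061820, 0.57561×(-0.552325)=-0.317924, 0.073171×(-2.614960)=-0.191339.
Sum = -1.574133, so H' = 1.5741.

1.5741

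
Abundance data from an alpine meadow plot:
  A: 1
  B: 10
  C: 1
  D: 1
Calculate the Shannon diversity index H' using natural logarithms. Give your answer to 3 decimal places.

0.794

Total N = 1+10+1+1 = 13, so the proportions are 0.07692, 0.76923, 0.07692, 0.07692 (working shown to 5 dp, full precision carried).
Each pᵢ ln pᵢ term: 0.07692×(-2.56495)=-0.19730, 0.76923×(-0.26236)=-0.20182, 0.07692×(-2.56495)=-0.19730, 0.07692×(-2.56495)=-0.19730.
Sum = -0.79373, so H' = 0.794.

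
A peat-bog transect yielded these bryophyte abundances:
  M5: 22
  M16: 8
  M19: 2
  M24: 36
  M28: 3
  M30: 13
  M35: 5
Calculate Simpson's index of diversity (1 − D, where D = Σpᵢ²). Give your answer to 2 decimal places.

Total N = 22+8+2+36+3+13+5 = 89, so the proportions are 0.2472, 0.0899, 0.0225, 0.4045, 0.0337, 0.1461, 0.0562 (working shown to 4 dp, full precision carried).
D = 0.2472² + 0.0899² + 0.0225² + 0.4045² + 0.0337² + 0.1461² + 0.0562² = 0.0611 + 0.0081 + 0.0005 + 0.1636 + 0.0011 + 0.0213 + 0.0032 = 0.2589.
So 1 − D = 0.7411, i.e. 0.74 to 2 decimal places.

0.74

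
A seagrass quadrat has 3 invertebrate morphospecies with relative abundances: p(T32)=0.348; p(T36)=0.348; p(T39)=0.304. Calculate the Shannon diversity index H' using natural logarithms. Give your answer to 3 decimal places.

1.097

Each pᵢ ln pᵢ term (working shown to 5 dp, full precision carried): 0.348×(-1.05555)=-0.36733, 0.348×(-1.05555)=-0.36733, 0.304×(-1.19073)=-0.36198.
Sum = -1.09665, so H' = 1.097.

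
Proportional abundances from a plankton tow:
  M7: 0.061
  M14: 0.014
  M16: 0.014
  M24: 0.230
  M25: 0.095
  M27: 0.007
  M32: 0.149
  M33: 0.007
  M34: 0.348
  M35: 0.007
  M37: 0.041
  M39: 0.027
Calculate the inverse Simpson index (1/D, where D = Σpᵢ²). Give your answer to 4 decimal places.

4.7192

D = 0.061² + 0.014² + 0.014² + 0.23² + 0.095² + 0.007² + 0.149² + 0.007² + 0.348² + 0.007² + 0.041² + 0.027² = 0.00372100 + 0.00019600 + 0.00019600 + 0.05290000 + 0.00902500 + 0.00004900 + 0.02220100 + 0.00004900 + 0.12110400 + 0.00004900 + 0.00168100 + 0.00072900 = 0.21190000 (working shown to 8 dp, full precision carried).
So 1/D = 4.719207, i.e. 4.7192 to 4 decimal places.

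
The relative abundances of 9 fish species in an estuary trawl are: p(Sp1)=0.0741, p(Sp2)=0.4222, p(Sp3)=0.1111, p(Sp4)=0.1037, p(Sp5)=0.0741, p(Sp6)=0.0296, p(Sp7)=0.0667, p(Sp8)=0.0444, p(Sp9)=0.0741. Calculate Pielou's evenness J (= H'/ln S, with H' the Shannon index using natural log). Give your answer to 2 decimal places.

0.84

H' = −Σ pᵢ ln pᵢ = −((-0.1928) + (-0.3641) + (-0.2441) + (-0.2350) + (-0.1928) + (-0.1042) + (-0.1806) + (-0.1383) + (-0.1928)) = 1.8448 (working shown to 4 dp, full precision carried).
With S = 9 species, ln S = 2.1972, so J = 1.8448/2.1972 = 0.8396, i.e. 0.84 to 2 decimal places.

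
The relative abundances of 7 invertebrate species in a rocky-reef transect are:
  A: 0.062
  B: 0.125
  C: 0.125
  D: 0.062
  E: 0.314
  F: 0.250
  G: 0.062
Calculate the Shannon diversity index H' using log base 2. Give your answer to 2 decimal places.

Each pᵢ log₂ pᵢ term (working shown to 4 dp, full precision carried): 0.062×(-4.0116)=-0.2487, 0.125×(-3.0000)=-0.3750, 0.125×(-3.0000)=-0.3750, 0.062×(-4.0116)=-0.2487, 0.314×(-1.6712)=-0.5247, 0.25×(-2.0000)=-0.5000, 0.062×(-4.0116)=-0.2487.
Sum = -2.5209, so H' = 2.52.

2.52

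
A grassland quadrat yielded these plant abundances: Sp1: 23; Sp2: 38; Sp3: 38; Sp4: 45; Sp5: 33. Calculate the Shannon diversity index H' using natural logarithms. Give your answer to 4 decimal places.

Total N = 23+38+38+45+33 = 177, so the proportions are 0.129944, 0.214689, 0.214689, 0.254237, 0.186441 (working shown to 6 dp, full precision carried).
Each pᵢ ln pᵢ term: 0.129944×(-2.040656)=-0.265170, 0.214689×(-1.538564)=-0.330313, 0.214689×(-1.538564)=-0.330313, 0.254237×(-1.369487)=-0.348175, 0.186441×(-1.679642)=-0.313154.
Sum = -1.587124, so H' = 1.5871.

1.5871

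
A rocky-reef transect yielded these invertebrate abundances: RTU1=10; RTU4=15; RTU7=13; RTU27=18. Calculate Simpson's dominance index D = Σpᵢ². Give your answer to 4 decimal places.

0.2608

Total N = 10+15+13+18 = 56, so the proportions are 0.178571, 0.267857, 0.232143, 0.321429 (working shown to 6 dp, full precision carried).
D = 0.178571² + 0.267857² + 0.232143² + 0.321429² = 0.031888 + 0.071747 + 0.053890 + 0.103316 = 0.260842.
To 4 decimal places, D = 0.2608.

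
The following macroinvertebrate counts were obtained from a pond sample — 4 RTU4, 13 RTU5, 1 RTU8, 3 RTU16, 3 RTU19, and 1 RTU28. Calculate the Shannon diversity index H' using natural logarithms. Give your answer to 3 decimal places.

1.400

Total N = 4+13+1+3+3+1 = 25, so the proportions are 0.16, 0.52, 0.04, 0.12, 0.12, 0.04 (working shown to 5 dp, full precision carried).
Each pᵢ ln pᵢ term: 0.16×(-1.83258)=-0.29321, 0.52×(-0.65393)=-0.34004, 0.04×(-3.21888)=-0.12876, 0.12×(-2.12026)=-0.25443, 0.12×(-2.12026)=-0.25443, 0.04×(-3.21888)=-0.12876.
Sum = -1.39963, so H' = 1.400.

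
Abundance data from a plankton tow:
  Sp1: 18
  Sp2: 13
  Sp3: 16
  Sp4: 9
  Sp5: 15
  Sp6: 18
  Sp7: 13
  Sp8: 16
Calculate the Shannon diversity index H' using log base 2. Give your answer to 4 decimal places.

Total N = 18+13+16+9+15+18+13+16 = 118, so the proportions are 0.152542, 0.110169, 0.135593, 0.076271, 0.127119, 0.152542, 0.110169, 0.135593 (working shown to 6 dp, full precision carried).
Each pᵢ log₂ pᵢ term: 0.152542×(-2.712718)=-0.413804, 0.110169×(-3.182203)=-0.350582, 0.135593×(-2.882643)=-0.390867, 0.076271×(-3.712718)=-0.283173, 0.127119×(-2.975752)=-0.378274, 0.152542×(-2.712718)=-0.413804, 0.110169×(-3.182203)=-0.350582, 0.135593×(-2.882643)=-0.390867.
Sum = -2.971953, so H' = 2.9720.

2.9720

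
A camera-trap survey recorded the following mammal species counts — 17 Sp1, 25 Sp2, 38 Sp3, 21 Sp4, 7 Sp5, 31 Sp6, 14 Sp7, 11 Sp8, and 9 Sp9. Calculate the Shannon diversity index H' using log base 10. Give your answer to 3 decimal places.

0.898

Total N = 17+25+38+21+7+31+14+11+9 = 173, so the proportions are 0.09827, 0.14451, 0.21965, 0.12139, 0.04046, 0.17919, 0.08092, 0.06358, 0.05202 (working shown to 5 dp, full precision carried).
Each pᵢ log₁₀ pᵢ term: 0.09827×(-1.00760)=-0.09901, 0.14451×(-0.84011)=-0.12140, 0.21965×(-0.65826)=-0.14459, 0.12139×(-0.91583)=-0.11117, 0.04046×(-1.39295)=-0.05636, 0.17919×(-0.74668)=-0.13380, 0.08092×(-1.09192)=-0.08836, 0.06358×(-1.19665)=-0.07609, 0.05202×(-1.28380)=-0.06679.
Sum = -0.89757, so H' = 0.898.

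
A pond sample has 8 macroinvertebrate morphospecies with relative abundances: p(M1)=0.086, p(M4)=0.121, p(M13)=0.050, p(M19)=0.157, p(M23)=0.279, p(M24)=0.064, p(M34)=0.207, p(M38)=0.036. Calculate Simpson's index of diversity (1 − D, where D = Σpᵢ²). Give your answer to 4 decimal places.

D = 0.086² + 0.121² + 0.05² + 0.157² + 0.279² + 0.064² + 0.207² + 0.036² = 0.007396 + 0.014641 + 0.002500 + 0.024649 + 0.077841 + 0.004096 + 0.042849 + 0.001296 = 0.175268 (working shown to 6 dp, full precision carried).
So 1 − D = 0.824732, i.e. 0.8247 to 4 decimal places.

0.8247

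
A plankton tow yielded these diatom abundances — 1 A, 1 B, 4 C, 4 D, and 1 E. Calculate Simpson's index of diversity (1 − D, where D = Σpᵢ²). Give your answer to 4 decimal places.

0.7107

Total N = 1+1+4+4+1 = 11, so the proportions are 0.090909, 0.090909, 0.363636, 0.363636, 0.090909 (working shown to 6 dp, full precision carried).
D = 0.090909² + 0.090909² + 0.363636² + 0.363636² + 0.090909² = 0.008264 + 0.008264 + 0.132231 + 0.132231 + 0.008264 = 0.289256.
So 1 − D = 0.710744, i.e. 0.7107 to 4 decimal places.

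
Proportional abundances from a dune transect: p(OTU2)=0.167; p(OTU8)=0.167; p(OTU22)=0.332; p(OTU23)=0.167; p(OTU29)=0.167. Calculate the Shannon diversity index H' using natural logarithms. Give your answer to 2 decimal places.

1.56

Each pᵢ ln pᵢ term (working shown to 4 dp, full precision carried): 0.167×(-1.7898)=-0.2989, 0.167×(-1.7898)=-0.2989, 0.332×(-1.1026)=-0.3661, 0.167×(-1.7898)=-0.2989, 0.167×(-1.7898)=-0.2989.
Sum = -1.5616, so H' = 1.56.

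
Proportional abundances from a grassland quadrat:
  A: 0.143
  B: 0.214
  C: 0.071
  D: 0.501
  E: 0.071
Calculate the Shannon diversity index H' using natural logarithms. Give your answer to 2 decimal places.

1.33

Each pᵢ ln pᵢ term (working shown to 4 dp, full precision carried): 0.143×(-1.9449)=-0.2781, 0.214×(-1.5418)=-0.3299, 0.071×(-2.6451)=-0.1878, 0.501×(-0.6911)=-0.3463, 0.071×(-2.6451)=-0.1878.
Sum = -1.3299, so H' = 1.33.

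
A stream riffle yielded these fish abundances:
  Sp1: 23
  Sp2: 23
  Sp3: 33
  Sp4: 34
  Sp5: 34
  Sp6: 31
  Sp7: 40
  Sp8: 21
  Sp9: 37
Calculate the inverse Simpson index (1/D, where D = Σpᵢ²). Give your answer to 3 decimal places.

Total N = 23+23+33+34+34+31+40+21+37 = 276, so the proportions are 0.0833333, 0.0833333, 0.1195652, 0.1231884, 0.1231884, 0.1123188, 0.1449275, 0.076087, 0.134058 (working shown to 7 dp, full precision carried).
D = 0.0833333² + 0.0833333² + 0.1195652² + 0.1231884² + 0.1231884² + 0.1123188² + 0.1449275² + 0.076087² + 0.134058² = 0.0069444 + 0.0069444 + 0.0142958 + 0.0151754 + 0.0151754 + 0.0126155 + 0.0210040 + 0.0057892 + 0.0179715 = 0.1159158.
So 1/D = 8.62695, i.e. 8.627 to 3 decimal places.

8.627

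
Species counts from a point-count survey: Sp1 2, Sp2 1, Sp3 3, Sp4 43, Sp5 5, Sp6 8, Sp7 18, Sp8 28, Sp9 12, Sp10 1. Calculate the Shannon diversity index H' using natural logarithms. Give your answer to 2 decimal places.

1.77

Total N = 2+1+3+43+5+8+18+28+12+1 = 121, so the proportions are 0.0165, 0.0083, 0.0248, 0.3554, 0.0413, 0.0661, 0.1488, 0.2314, 0.0992, 0.0083 (working shown to 4 dp, full precision carried).
Each pᵢ ln pᵢ term: 0.0165×(-4.1026)=-0.0678, 0.0083×(-4.7958)=-0.0396, 0.0248×(-3.6972)=-0.0917, 0.3554×(-1.0346)=-0.3677, 0.0413×(-3.1864)=-0.1317, 0.0661×(-2.7163)=-0.1796, 0.1488×(-1.9054)=-0.2835, 0.2314×(-1.4636)=-0.3387, 0.0992×(-2.3109)=-0.2292, 0.0083×(-4.7958)=-0.0396.
Sum = -1.7690, so H' = 1.77.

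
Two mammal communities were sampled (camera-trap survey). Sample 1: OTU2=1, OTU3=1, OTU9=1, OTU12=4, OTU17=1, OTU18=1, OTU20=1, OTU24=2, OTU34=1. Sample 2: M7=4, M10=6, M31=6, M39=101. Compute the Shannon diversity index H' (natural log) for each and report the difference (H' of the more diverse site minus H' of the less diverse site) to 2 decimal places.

Sample 1: N=13, proportions 0.07692, 0.07692, 0.07692, 0.30769, 0.07692, 0.07692, 0.07692, 0.15385, 0.07692, giving H' = 2.03176 (working shown to 5 dp, full precision carried).
Sample 2: N=117, proportions 0.03419, 0.05128, 0.05128, 0.86325, giving H' = 0.54702.
Difference = |2.03176 − 0.54702| = 1.48474, i.e. 1.48 to 2 decimal places.

1.48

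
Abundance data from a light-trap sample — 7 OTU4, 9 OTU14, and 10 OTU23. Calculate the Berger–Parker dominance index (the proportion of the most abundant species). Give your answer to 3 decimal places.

0.385

Total N = 7+9+10 = 26, so the proportions are 0.26923, 0.34615, 0.38462 (working shown to 5 dp, full precision carried).
The largest proportion is 0.38462, i.e. d = 0.385 to 3 decimal places.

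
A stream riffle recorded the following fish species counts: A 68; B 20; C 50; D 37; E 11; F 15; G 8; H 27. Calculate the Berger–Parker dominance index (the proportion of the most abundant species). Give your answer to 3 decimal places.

0.288

Total N = 68+20+50+37+11+15+8+27 = 236, so the proportions are 0.28814, 0.08475, 0.21186, 0.15678, 0.04661, 0.06356, 0.0339, 0.11441 (working shown to 5 dp, full precision carried).
The largest proportion is 0.28814, i.e. d = 0.288 to 3 decimal places.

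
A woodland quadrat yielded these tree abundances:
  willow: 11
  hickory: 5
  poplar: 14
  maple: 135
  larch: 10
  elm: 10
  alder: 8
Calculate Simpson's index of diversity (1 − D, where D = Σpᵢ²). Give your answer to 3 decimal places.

0.494

Total N = 11+5+14+135+10+10+8 = 193, so the proportions are 0.05699, 0.02591, 0.07254, 0.69948, 0.05181, 0.05181, 0.04145 (working shown to 5 dp, full precision carried).
D = 0.05699² + 0.02591² + 0.07254² + 0.69948² + 0.05181² + 0.05181² + 0.04145² = 0.00325 + 0.00067 + 0.00526 + 0.48927 + 0.00268 + 0.00268 + 0.00172 = 0.50554.
So 1 − D = 0.49446, i.e. 0.494 to 3 decimal places.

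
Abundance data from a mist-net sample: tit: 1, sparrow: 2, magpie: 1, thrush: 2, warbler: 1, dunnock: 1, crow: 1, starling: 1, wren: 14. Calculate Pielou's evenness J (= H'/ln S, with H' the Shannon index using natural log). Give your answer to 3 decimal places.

Total N = 1+2+1+2+1+1+1+1+14 = 24, so the proportions are 0.04167, 0.08333, 0.04167, 0.08333, 0.04167, 0.04167, 0.04167, 0.04167, 0.58333 (working shown to 5 dp, full precision carried).
H' = −Σ pᵢ ln pᵢ = −((-0.13242) + (-0.20708) + (-0.13242) + (-0.20708) + (-0.13242) + (-0.13242) + (-0.13242) + (-0.13242) + (-0.31441)) = 1.52308.
With S = 9 species, ln S = 2.19722, so J = 1.52308/2.19722 = 0.69318, i.e. 0.693 to 3 decimal places.

0.693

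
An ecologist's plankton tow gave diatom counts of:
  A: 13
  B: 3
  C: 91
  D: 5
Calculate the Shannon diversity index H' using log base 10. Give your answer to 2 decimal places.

0.28

Total N = 13+3+91+5 = 112, so the proportions are 0.1161, 0.0268, 0.8125, 0.0446 (working shown to 4 dp, full precision carried).
Each pᵢ log₁₀ pᵢ term: 0.1161×(-0.9353)=-0.1086, 0.0268×(-1.5721)=-0.0421, 0.8125×(-0.0902)=-0.0733, 0.0446×(-1.3502)=-0.0603.
Sum = -0.2842, so H' = 0.28.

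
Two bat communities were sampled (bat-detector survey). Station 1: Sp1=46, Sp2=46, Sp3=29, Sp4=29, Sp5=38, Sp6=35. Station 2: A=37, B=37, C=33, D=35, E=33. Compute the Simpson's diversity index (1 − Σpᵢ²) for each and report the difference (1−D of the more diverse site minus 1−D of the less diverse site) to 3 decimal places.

0.028

Station 1: N=223, proportions 0.206278, 0.206278, 0.130045, 0.130045, 0.170404, 0.156951, giving 1−D = 0.827405 (working shown to 6 dp, full precision carried).
Station 2: N=175, proportions 0.211429, 0.211429, 0.188571, 0.2, 0.188571, giving 1−D = 0.799478.
Difference = |0.827405 − 0.799478| = 0.027927, i.e. 0.028 to 3 decimal places.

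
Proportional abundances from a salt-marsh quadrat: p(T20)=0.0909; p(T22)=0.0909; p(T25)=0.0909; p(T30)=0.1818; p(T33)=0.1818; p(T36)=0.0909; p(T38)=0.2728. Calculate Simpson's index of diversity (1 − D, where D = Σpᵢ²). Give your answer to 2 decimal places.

D = 0.0909² + 0.0909² + 0.0909² + 0.1818² + 0.1818² + 0.0909² + 0.2728² = 0.0083 + 0.0083 + 0.0083 + 0.0331 + 0.0331 + 0.0083 + 0.0744 = 0.1736 (working shown to 4 dp, full precision carried).
So 1 − D = 0.8264, i.e. 0.83 to 2 decimal places.

0.83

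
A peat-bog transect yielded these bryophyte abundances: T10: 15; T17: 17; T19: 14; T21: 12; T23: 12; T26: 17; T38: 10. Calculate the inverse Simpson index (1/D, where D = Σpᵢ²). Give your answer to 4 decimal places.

6.7837

Total N = 15+17+14+12+12+17+10 = 97, so the proportions are 0.15463918, 0.17525773, 0.1443299, 0.12371134, 0.12371134, 0.17525773, 0.10309278 (working shown to 8 dp, full precision carried).
D = 0.15463918² + 0.17525773² + 0.1443299² + 0.12371134² + 0.12371134² + 0.17525773² + 0.10309278² = 0.02391327 + 0.03071527 + 0.02083112 + 0.01530450 + 0.01530450 + 0.03071527 + 0.01062812 = 0.14741205.
So 1/D = 6.783706, i.e. 6.7837 to 4 decimal places.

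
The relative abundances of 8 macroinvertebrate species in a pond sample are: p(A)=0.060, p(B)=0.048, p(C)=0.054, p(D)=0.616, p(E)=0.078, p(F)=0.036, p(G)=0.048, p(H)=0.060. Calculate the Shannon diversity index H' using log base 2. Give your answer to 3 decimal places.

Each pᵢ log₂ pᵢ term (working shown to 5 dp, full precision carried): 0.06×(-4.05889)=-0.24353, 0.048×(-4.38082)=-0.21028, 0.054×(-4.21090)=-0.22739, 0.616×(-0.69900)=-0.43058, 0.078×(-3.68038)=-0.28707, 0.036×(-4.79586)=-0.17265, 0.048×(-4.38082)=-0.21028, 0.06×(-4.05889)=-0.24353.
Sum = -2.02532, so H' = 2.025.

2.025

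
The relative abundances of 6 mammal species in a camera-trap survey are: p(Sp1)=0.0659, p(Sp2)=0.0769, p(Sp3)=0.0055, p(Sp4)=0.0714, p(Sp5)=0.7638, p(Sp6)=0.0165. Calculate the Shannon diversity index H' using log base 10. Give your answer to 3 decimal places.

0.377

Each pᵢ log₁₀ pᵢ term (working shown to 5 dp, full precision carried): 0.0659×(-1.18111)=-0.07784, 0.0769×(-1.11407)=-0.08567, 0.0055×(-2.25964)=-0.01243, 0.0714×(-1.14630)=-0.08185, 0.7638×(-0.11702)=-0.08938, 0.0165×(-1.78252)=-0.02941.
Sum = -0.37657, so H' = 0.377.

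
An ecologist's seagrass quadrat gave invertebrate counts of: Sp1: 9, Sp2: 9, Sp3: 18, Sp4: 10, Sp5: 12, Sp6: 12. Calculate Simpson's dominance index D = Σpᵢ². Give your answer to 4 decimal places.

Total N = 9+9+18+10+12+12 = 70, so the proportions are 0.128571, 0.128571, 0.257143, 0.142857, 0.171429, 0.171429 (working shown to 6 dp, full precision carried).
D = 0.128571² + 0.128571² + 0.257143² + 0.142857² + 0.171429² + 0.171429² = 0.016531 + 0.016531 + 0.066122 + 0.020408 + 0.029388 + 0.029388 = 0.178367.
To 4 decimal places, D = 0.1784.

0.1784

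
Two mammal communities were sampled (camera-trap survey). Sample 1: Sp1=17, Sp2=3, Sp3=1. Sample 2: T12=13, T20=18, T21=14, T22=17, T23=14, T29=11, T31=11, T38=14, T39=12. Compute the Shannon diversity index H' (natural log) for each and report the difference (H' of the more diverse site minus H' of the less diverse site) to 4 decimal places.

1.5896

Sample 1: N=21, proportions 0.809524, 0.142857, 0.047619, giving H' = 0.594024 (working shown to 6 dp, full precision carried).
Sample 2: N=124, proportions 0.104839, 0.145161, 0.112903, 0.137097, 0.112903, 0.08871, 0.08871, 0.112903, 0.096774, giving H' = 2.183599.
Difference = |0.594024 − 2.183599| = 1.589575, i.e. 1.5896 to 4 decimal places.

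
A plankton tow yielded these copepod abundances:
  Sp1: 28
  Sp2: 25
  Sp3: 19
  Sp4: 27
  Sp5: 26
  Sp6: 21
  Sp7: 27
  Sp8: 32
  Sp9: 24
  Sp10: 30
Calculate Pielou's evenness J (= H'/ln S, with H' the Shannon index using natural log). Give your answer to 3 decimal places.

Total N = 28+25+19+27+26+21+27+32+24+30 = 259, so the proportions are 0.10811, 0.09653, 0.07336, 0.10425, 0.10039, 0.08108, 0.10425, 0.12355, 0.09266, 0.11583 (working shown to 5 dp, full precision carried).
H' = −Σ pᵢ ln pᵢ = −((-0.24050) + (-0.22567) + (-0.19164) + (-0.23570) + (-0.23076) + (-0.20370) + (-0.23570) + (-0.25836) + (-0.22043) + (-0.24969)) = 2.29215.
With S = 10 species, ln S = 2.30259, so J = 2.29215/2.30259 = 0.99547, i.e. 0.995 to 3 decimal places.

0.995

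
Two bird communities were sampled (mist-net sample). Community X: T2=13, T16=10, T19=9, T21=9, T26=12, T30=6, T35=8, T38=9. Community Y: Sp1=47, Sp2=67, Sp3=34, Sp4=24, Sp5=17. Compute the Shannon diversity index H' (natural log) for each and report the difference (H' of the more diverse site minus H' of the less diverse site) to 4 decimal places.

0.5548

Community X: N=76, proportions 0.171053, 0.131579, 0.118421, 0.118421, 0.157895, 0.078947, 0.105263, 0.118421, giving H' = 2.055730 (working shown to 6 dp, full precision carried).
Community Y: N=189, proportions 0.248677, 0.354497, 0.179894, 0.126984, 0.089947, giving H' = 1.500977.
Difference = |2.055730 − 1.500977| = 0.554753, i.e. 0.5548 to 4 decimal places.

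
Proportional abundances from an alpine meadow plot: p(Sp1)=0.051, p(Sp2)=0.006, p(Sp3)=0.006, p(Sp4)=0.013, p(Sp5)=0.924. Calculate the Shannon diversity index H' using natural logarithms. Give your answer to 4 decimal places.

Each pᵢ ln pᵢ term (working shown to 6 dp, full precision carried): 0.051×(-2.975930)=-0.151772, 0.006×(-5.115996)=-0.030696, 0.006×(-5.115996)=-0.030696, 0.013×(-4.342806)=-0.056456, 0.924×(-0.079043)=-0.073036.
Sum = -0.342657, so H' = 0.3427.

0.3427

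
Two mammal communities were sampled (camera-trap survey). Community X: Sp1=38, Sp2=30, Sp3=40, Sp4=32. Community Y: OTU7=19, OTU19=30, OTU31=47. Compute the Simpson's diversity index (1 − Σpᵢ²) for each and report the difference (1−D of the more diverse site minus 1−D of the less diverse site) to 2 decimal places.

Community X: N=140, proportions 0.2714, 0.2143, 0.2857, 0.2286, giving 1−D = 0.7465 (working shown to 4 dp, full precision carried).
Community Y: N=96, proportions 0.1979, 0.3125, 0.4896, giving 1−D = 0.6235.
Difference = |0.7465 − 0.6235| = 0.1230, i.e. 0.12 to 2 decimal places.

0.12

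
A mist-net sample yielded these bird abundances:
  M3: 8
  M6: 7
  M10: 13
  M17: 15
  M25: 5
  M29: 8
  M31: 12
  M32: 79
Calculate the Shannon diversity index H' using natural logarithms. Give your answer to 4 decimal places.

Total N = 8+7+13+15+5+8+12+79 = 147, so the proportions are 0.054422, 0.047619, 0.088435, 0.102041, 0.034014, 0.054422, 0.081633, 0.537415 (working shown to 6 dp, full precision carried).
Each pᵢ ln pᵢ term: 0.054422×(-2.910991)=-0.158421, 0.047619×(-3.044522)=-0.144977, 0.088435×(-2.425483)=-0.214499, 0.102041×(-2.282382)=-0.232896, 0.034014×(-3.380995)=-0.115000, 0.054422×(-2.910991)=-0.158421, 0.081633×(-2.505526)=-0.204533, 0.537415×(-0.620985)=-0.333726.
Sum = -1.562474, so H' = 1.5625.

1.5625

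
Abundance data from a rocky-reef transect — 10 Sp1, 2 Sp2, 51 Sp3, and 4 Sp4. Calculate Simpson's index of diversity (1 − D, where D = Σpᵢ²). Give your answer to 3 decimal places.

0.394

Total N = 10+2+51+4 = 67, so the proportions are 0.14925, 0.02985, 0.76119, 0.0597 (working shown to 5 dp, full precision carried).
D = 0.14925² + 0.02985² + 0.76119² + 0.0597² = 0.02228 + 0.00089 + 0.57942 + 0.00356 = 0.60615.
So 1 − D = 0.39385, i.e. 0.394 to 3 decimal places.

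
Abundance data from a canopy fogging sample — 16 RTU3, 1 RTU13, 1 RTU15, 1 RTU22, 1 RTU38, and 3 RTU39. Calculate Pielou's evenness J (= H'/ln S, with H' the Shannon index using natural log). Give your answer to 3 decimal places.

Total N = 16+1+1+1+1+3 = 23, so the proportions are 0.69565, 0.04348, 0.04348, 0.04348, 0.04348, 0.13043 (working shown to 5 dp, full precision carried).
H' = −Σ pᵢ ln pᵢ = −((-0.25246) + (-0.13633) + (-0.13633) + (-0.13633) + (-0.13633) + (-0.26568)) = 1.06344.
With S = 6 species, ln S = 1.79176, so J = 1.06344/1.79176 = 0.59352, i.e. 0.594 to 3 decimal places.

0.594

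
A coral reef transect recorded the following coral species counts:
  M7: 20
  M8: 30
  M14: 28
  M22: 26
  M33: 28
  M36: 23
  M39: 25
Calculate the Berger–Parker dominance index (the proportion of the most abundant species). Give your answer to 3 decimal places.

0.167

Total N = 20+30+28+26+28+23+25 = 180, so the proportions are 0.11111, 0.16667, 0.15556, 0.14444, 0.15556, 0.12778, 0.13889 (working shown to 5 dp, full precision carried).
The largest proportion is 0.16667, i.e. d = 0.167 to 3 decimal places.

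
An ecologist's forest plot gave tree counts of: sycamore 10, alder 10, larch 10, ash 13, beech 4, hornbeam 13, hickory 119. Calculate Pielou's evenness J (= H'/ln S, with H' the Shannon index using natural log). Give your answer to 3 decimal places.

Total N = 10+10+10+13+4+13+119 = 179, so the proportions are 0.05587, 0.05587, 0.05587, 0.07263, 0.02235, 0.07263, 0.6648 (working shown to 5 dp, full precision carried).
H' = −Σ pᵢ ln pᵢ = −((-0.16116) + (-0.16116) + (-0.16116) + (-0.19046) + (-0.08494) + (-0.19046) + (-0.27141)) = 1.22075.
With S = 7 species, ln S = 1.94591, so J = 1.22075/1.94591 = 0.62734, i.e. 0.627 to 3 decimal places.

0.627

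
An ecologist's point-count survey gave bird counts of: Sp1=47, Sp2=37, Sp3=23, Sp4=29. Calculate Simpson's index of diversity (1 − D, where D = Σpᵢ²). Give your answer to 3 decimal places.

Total N = 47+37+23+29 = 136, so the proportions are 0.34559, 0.27206, 0.16912, 0.21324 (working shown to 5 dp, full precision carried).
D = 0.34559² + 0.27206² + 0.16912² + 0.21324² = 0.11943 + 0.07402 + 0.02860 + 0.04547 = 0.26752.
So 1 − D = 0.73248, i.e. 0.732 to 3 decimal places.

0.732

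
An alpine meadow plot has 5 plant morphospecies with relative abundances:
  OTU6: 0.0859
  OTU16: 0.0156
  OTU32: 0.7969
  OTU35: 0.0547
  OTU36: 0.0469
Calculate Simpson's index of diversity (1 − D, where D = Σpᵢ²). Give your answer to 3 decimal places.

0.352

D = 0.0859² + 0.0156² + 0.7969² + 0.0547² + 0.0469² = 0.00738 + 0.00024 + 0.63505 + 0.00299 + 0.00220 = 0.64786 (working shown to 5 dp, full precision carried).
So 1 − D = 0.35214, i.e. 0.352 to 3 decimal places.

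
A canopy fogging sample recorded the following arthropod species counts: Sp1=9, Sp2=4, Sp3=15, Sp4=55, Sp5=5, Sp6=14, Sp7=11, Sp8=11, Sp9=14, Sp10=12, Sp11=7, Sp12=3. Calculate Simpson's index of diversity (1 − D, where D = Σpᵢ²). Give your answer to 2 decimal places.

0.84

Total N = 9+4+15+55+5+14+11+11+14+12+7+3 = 160, so the proportions are 0.0563, 0.025, 0.0938, 0.3438, 0.0312, 0.0875, 0.0688, 0.0688, 0.0875, 0.075, 0.0437, 0.0187 (working shown to 4 dp, full precision carried).
D = 0.0563² + 0.025² + 0.0938² + 0.3438² + 0.0312² + 0.0875² + 0.0688² + 0.0688² + 0.0875² + 0.075² + 0.0437² + 0.0187² = 0.0032 + 0.0006 + 0.0088 + 0.1182 + 0.0010 + 0.0077 + 0.0047 + 0.0047 + 0.0077 + 0.0056 + 0.0019 + 0.0004 = 0.1644.
So 1 − D = 0.8356, i.e. 0.84 to 2 decimal places.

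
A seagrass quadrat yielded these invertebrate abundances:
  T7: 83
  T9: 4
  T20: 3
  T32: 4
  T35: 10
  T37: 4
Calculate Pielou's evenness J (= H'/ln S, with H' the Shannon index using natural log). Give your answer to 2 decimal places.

Total N = 83+4+3+4+10+4 = 108, so the proportions are 0.7685, 0.037, 0.0278, 0.037, 0.0926, 0.037 (working shown to 4 dp, full precision carried).
H' = −Σ pᵢ ln pᵢ = −((-0.2023) + (-0.1221) + (-0.0995) + (-0.1221) + (-0.2203) + (-0.1221)) = 0.8884.
With S = 6 species, ln S = 1.7918, so J = 0.8884/1.7918 = 0.4958, i.e. 0.50 to 2 decimal places.

0.50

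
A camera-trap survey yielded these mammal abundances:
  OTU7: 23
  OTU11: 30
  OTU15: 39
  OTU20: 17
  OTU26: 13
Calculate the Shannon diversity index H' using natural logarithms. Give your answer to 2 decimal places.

Total N = 23+30+39+17+13 = 122, so the proportions are 0.1885, 0.2459, 0.3197, 0.1393, 0.1066 (working shown to 4 dp, full precision carried).
Each pᵢ ln pᵢ term: 0.1885×(-1.6685)=-0.3146, 0.2459×(-1.4028)=-0.3450, 0.3197×(-1.1405)=-0.3646, 0.1393×(-1.9708)=-0.2746, 0.1066×(-2.2391)=-0.2386.
Sum = -1.5373, so H' = 1.54.

1.54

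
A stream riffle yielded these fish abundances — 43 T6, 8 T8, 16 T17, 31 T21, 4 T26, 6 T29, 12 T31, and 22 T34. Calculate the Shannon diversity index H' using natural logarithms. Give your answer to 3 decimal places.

1.834

Total N = 43+8+16+31+4+6+12+22 = 142, so the proportions are 0.30282, 0.05634, 0.11268, 0.21831, 0.02817, 0.04225, 0.08451, 0.15493 (working shown to 5 dp, full precision carried).
Each pᵢ ln pᵢ term: 0.30282×(-1.19463)=-0.36175, 0.05634×(-2.87639)=-0.16205, 0.11268×(-2.18324)=-0.24600, 0.21831×(-1.52184)=-0.33223, 0.02817×(-3.56953)=-0.10055, 0.04225×(-3.16407)=-0.13369, 0.08451×(-2.47092)=-0.20881, 0.15493×(-1.86478)=-0.28891.
Sum = -1.83400, so H' = 1.834.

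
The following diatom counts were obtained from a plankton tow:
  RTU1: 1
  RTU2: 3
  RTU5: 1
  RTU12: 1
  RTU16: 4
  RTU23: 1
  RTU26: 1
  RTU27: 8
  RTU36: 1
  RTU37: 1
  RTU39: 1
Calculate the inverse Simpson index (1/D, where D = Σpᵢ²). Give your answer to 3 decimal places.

5.454

Total N = 1+3+1+1+4+1+1+8+1+1+1 = 23, so the proportions are 0.0434783, 0.1304348, 0.0434783, 0.0434783, 0.173913, 0.0434783, 0.0434783, 0.3478261, 0.0434783, 0.0434783, 0.0434783 (working shown to 7 dp, full precision carried).
D = 0.0434783² + 0.1304348² + 0.0434783² + 0.0434783² + 0.173913² + 0.0434783² + 0.0434783² + 0.3478261² + 0.0434783² + 0.0434783² + 0.0434783² = 0.0018904 + 0.0170132 + 0.0018904 + 0.0018904 + 0.0302457 + 0.0018904 + 0.0018904 + 0.1209830 + 0.0018904 + 0.0018904 + 0.0018904 = 0.1833648.
So 1/D = 5.45361, i.e. 5.454 to 3 decimal places.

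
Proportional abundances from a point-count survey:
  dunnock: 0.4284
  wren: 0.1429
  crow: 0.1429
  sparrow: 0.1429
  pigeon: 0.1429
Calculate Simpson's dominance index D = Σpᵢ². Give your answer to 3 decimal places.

D = 0.4284² + 0.1429² + 0.1429² + 0.1429² + 0.1429² = 0.18353 + 0.02042 + 0.02042 + 0.02042 + 0.02042 = 0.26521 (working shown to 5 dp, full precision carried).
To 3 decimal places, D = 0.265.

0.265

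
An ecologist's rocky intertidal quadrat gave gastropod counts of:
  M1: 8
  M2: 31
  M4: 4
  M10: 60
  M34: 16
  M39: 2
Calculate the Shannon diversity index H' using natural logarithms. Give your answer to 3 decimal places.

Total N = 8+31+4+60+16+2 = 121, so the proportions are 0.06612, 0.2562, 0.03306, 0.49587, 0.13223, 0.01653 (working shown to 5 dp, full precision carried).
Each pᵢ ln pᵢ term: 0.06612×(-2.71635)=-0.17959, 0.2562×(-1.36180)=-0.34889, 0.03306×(-3.40950)=-0.11271, 0.49587×(-0.70145)=-0.34782, 0.13223×(-2.02320)=-0.26753, 0.01653×(-4.10264)=-0.06781.
Sum = -1.32436, so H' = 1.324.

1.324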